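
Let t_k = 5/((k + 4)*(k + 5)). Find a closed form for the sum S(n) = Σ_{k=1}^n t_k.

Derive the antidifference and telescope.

Step 1: r(k) = (k + 4)/(k + 6).
Gosper form: A/B · C(k+1)/C(k) with A=k + 4, B=k + 6, C=1.
f must satisfy (k + 4)·f(k+1) − (k + 5)·f(k) = 1.
d = 1 from the (1,1,0) case.
Match coefficients ⇒ f(k) = k/4.
R(k) = B(k−1)·f(k)/C(k) = k*(k + 5)/4; s_k = R·t_k = 5*k/(4*(k + 4)).
Check: Δs_k = 5/(k**2 + 9*k + 20). ✓
s_(n+1) = 5*(n + 1)/(4*(n + 5)) and s_(1) = 1/4, so S(n) = n/(n + 5).

S(n) = n/(n + 5)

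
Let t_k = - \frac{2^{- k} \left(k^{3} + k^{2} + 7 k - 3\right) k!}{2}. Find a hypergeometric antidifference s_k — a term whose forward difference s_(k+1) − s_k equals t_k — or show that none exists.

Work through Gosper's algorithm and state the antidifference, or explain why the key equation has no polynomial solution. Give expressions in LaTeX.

s_k = - 2^{- k} \left(k^{2} + 4\right) k!

Step 1: r(k) = (k + 1)*(7*k + (k + 1)**3 + (k + 1)**2 + 4)/(2*(k**3 + k**2 + 7*k - 3)).
Factor: A=k/2 + 1/2; B=1; C=k**3 + k**2 + 7*k - 3.
Key eq: (k/2 + 1/2)·f(k+1) = (1)·f(k) + (k**3 + k**2 + 7*k - 3).
Degrees (1,0,3) ⇒ d ≤ 2.
Solving with deg f ≤ 2: f(k) = 2*(k**2 + 4).
Get s_k = R·t_k = -(k**2 + 4)*factorial(k)/2**k with R(k) = B(k−1)f(k)/C(k) = 2*(k**2 + 4)/(k**3 + k**2 + 7*k - 3).
Check: Δs_k = -(k**3 + k**2 + 7*k - 3)*factorial(k)/(2*2**k). ✓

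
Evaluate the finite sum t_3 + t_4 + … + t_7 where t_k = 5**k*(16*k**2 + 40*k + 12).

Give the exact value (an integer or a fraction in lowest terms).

t_(k+1)/t_k = 5*(4*k**2 + 18*k + 17)/(4*k**2 + 10*k + 3).
So A=5 and B=1, with C=k**2 + 5*k/2 + 3/4.
f must satisfy (5)·f(k+1) − (1)·f(k) = k**2 + 5*k/2 + 3/4.
Bound: deg f ≤ 2.
Match coefficients ⇒ f(k) = (2*k**2 - 1)/8.
So s_k = (B(k−1)f/C)·t_k = ((2*k**2 - 1)/(2*(4*k**2 + 10*k + 3)))·t_k = 5**k*(4*k**2 - 2).
Verify: 5**k*(16*k**2 + 40*k + 12) matches t_k.
Σ_(k=3)^(7) t_k = s_(8) − s_(3) = 99218750 − (4250) = 99214500.

Σ = 99214500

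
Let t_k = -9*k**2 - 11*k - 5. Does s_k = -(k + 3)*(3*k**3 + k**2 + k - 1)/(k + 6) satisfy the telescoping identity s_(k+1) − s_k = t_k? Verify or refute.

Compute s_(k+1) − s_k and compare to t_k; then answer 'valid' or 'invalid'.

Invalid: residual 3*(6*k**3 + 64*k**2 + 70*k + 31)/(k**2 + 13*k + 42) ≠ 0.

s_(k+1) = -(k + 4)*(k + 3*(k + 1)**3 + (k + 1)**2)/(k + 7)
s_(k+1) − s_k = (-9*k**4 - 110*k**3 - 334*k**2 - 317*k - 117)/(k**2 + 13*k + 42)
(s_(k+1) − s_k) − t_k = 3*(6*k**3 + 64*k**2 + 70*k + 31)/(k**2 + 13*k + 42)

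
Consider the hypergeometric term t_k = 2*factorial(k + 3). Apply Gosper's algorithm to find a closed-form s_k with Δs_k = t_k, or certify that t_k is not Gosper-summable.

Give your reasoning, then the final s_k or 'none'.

not Gosper-summable; s_k does not exist

Compute t_(k+1)/t_k: get k + 4.
Normal form (A,B,C) = (k + 4, 1, 1).
Set up (k + 4)·f(k+1) − (1)·f(k) − (1) = 0.
deg f ≤ -1 (via 1,0,0).
d = -1 < 0 ⇒ no nonzero polynomial f; not summable.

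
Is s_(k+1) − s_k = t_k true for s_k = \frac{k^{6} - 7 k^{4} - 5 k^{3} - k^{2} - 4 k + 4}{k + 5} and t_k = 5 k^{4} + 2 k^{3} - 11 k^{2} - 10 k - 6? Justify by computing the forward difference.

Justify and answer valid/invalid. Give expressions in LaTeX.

s_(k+1) = (-4*k + (k + 1)**6 - 7*(k + 1)**4 - 5*(k + 1)**3 - (k + 1)**2)/(k + 6)
s_(k+1) − s_k = (5*k**6 + 45*k**5 + 74*k**4 - 77*k**3 - 248*k**2 - 207*k - 84)/(k**2 + 11*k + 30)
(s_(k+1) − s_k) − t_k = 3*(-4*k**5 - 29*k**4 - 2*k**3 + 66*k**2 + 53*k + 32)/(k**2 + 11*k + 30)

Invalid: residual \frac{3 \left(- 4 k^{5} - 29 k^{4} - 2 k^{3} + 66 k^{2} + 53 k + 32\right)}{k^{2} + 11 k + 30} ≠ 0.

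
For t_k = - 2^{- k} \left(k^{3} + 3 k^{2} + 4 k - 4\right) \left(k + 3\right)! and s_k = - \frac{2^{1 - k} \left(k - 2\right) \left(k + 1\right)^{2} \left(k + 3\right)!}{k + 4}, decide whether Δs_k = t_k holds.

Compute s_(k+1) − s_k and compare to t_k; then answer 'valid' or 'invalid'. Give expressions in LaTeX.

Invalid: residual \frac{3 \cdot 2^{- k} \left(k^{4} + 7 k^{3} + 14 k^{2} + 14 k - 12\right) \left(k + 3\right)!}{\left(k + 4\right) \left(k + 5\right)} ≠ 0.

s_(k+1) = -(k - 1)*(k + 2)**2*factorial(k + 4)/(2**k*(k + 5))
s_(k+1) − s_k = -(k**5 + 9*k**4 + 30*k**3 + 50*k**2 + 2*k - 44)*factorial(k + 3)/(2**k*(k + 4)*(k + 5))
(s_(k+1) − s_k) − t_k = 3*(k**4 + 7*k**3 + 14*k**2 + 14*k - 12)*factorial(k + 3)/(2**k*(k + 4)*(k + 5))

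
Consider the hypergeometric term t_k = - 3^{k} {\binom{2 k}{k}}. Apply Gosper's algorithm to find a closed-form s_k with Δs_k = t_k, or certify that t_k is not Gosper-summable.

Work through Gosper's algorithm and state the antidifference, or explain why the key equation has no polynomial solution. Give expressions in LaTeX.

The ratio is 6*(2*k + 1)/(k + 1).
So A=12*k + 6 and B=k + 1, with C=1.
Key eq: (12*k + 6)·f(k+1) = (k)·f(k) + (1).
From deg A=1, deg B=1, deg C=0: d=-1.
Negative degree bound (-1): no f exists, t_k not Gosper-summable.

none (Gosper's algorithm certifies no s_k)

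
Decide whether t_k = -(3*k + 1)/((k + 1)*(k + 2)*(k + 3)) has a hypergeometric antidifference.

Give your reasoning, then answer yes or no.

Yes. s_k = -k**2/((k + 1)*(k + 2)).

Ratio r(k) = (k + 1)*(3*k + 4)/((k + 4)*(3*k + 1)).
A = k + 1, B = k + 4, C = k + 1/3.
Solve (k + 1)·f(k+1) − (k + 3)·f(k) = k + 1/3.
deg f ≤ 2 (via 1,1,1).
Solving with deg f ≤ 2: f(k) = k**2/3.
So s_k = (B(k−1)f/C)·t_k = (k**2*(k + 3)/(3*k + 1))·t_k = -k**2/((k + 1)*(k + 2)).
s_(k+1) − s_k = (-3*k - 1)/(k**3 + 6*k**2 + 11*k + 6) = t_k.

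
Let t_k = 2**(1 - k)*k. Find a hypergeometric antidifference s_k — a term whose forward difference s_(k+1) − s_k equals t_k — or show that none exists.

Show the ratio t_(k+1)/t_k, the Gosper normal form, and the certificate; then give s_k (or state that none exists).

The ratio is (k + 1)/(2*k).
So A=1/2 and B=1, with C=k.
Solve (1/2)·f(k+1) − (1)·f(k) = k.
Bound: deg f ≤ 1.
A polynomial solution: f(k) = -2*(k + 1).
Get s_k = R·t_k = 2**(2 - k)*(-k - 1) with R(k) = B(k−1)f(k)/C(k) = -2*(k + 1)/k.
Check: Δs_k = 2**(1 - k)*k. ✓

s_k = 2**(2 - k)*(-k - 1)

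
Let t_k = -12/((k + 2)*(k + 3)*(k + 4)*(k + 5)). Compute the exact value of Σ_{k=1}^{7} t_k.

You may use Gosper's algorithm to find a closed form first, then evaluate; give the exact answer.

Compute t_(k+1)/t_k: get (k + 2)/(k + 6).
Gosper form: A/B · C(k+1)/C(k) with A=k + 2, B=k + 6, C=1.
Set up (k + 2)·f(k+1) − (k + 5)·f(k) − (1) = 0.
Degrees (1,1,0) ⇒ d ≤ 3.
Coefficient equations give f(k) = k*(k**2 + 9*k + 26)/72.
So s_k = (B(k−1)f/C)·t_k = (k*(k + 5)*(k**2 + 9*k + 26)/72)·t_k = k*(-k**2 - 9*k - 26)/(6*(k + 2)*(k + 3)*(k + 4)).
Check: Δs_k = -12/(k**4 + 14*k**3 + 71*k**2 + 154*k + 120). ✓
Telescoping: Σ = s_(8) − s_(1) = -9/55 − (-1/10) = -7/110.

Σ = -7/110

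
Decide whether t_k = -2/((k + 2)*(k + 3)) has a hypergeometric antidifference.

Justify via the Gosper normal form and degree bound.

Ratio r(k) = (k + 2)/(k + 4).
Gosper form: A/B · C(k+1)/C(k) with A=k + 2, B=k + 4, C=1.
Key eq: (k + 2)·f(k+1) = (k + 3)·f(k) + (1).
Degrees (1,1,0) ⇒ d ≤ 1.
Match coefficients ⇒ f(k) = k/2.
Certificate R = B(k−1)f/C = k*(k + 3)/2 gives s_k = -k/(k + 2).
Δs = -2/(k**2 + 5*k + 6), as required.

Yes. s_k = -k/(k + 2).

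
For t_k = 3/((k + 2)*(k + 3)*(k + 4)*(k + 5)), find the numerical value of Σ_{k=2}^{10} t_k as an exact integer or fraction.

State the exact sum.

Σ = 29/3640

Step 1: r(k) = (k + 2)/(k + 6).
Normal form (A,B,C) = (k + 2, k + 6, 1).
Solve (k + 2)·f(k+1) − (k + 5)·f(k) = 1.
Degrees (1,1,0) ⇒ d ≤ 3.
A polynomial solution: f(k) = k*(k**2 + 9*k + 26)/72.
Certificate R = B(k−1)f/C = k*(k + 5)*(k**2 + 9*k + 26)/72 gives s_k = k*(k**2 + 9*k + 26)/(24*(k + 2)*(k + 3)*(k + 4)).
Δs = 3/(k**4 + 14*k**3 + 71*k**2 + 154*k + 120), as required.
Evaluate s at k=11 and k=2: 451/10920 and 1/30; difference 29/3640.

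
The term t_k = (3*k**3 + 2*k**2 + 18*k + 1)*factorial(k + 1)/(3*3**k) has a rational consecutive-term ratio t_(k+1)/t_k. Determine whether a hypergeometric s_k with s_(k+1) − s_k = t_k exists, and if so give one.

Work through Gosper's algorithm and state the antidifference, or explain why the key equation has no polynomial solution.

s_k = (3*k**2 - k + 3)*factorial(k + 1)/3**k

Ratio r(k) = (3*k**4 + 17*k**3 + 53*k**2 + 86*k + 48)/(3*(3*k**3 + 2*k**2 + 18*k + 1)).
Factor: A=k/3 + 2/3; B=1; C=k**3 + 2*k**2/3 + 6*k + 1/3.
f must satisfy (k/3 + 2/3)·f(k+1) − (1)·f(k) = k**3 + 2*k**2/3 + 6*k + 1/3.
Degrees (1,0,3) ⇒ d ≤ 2.
Coefficient equations give f(k) = 3*k**2 - k + 3.
So s_k = (B(k−1)f/C)·t_k = (3*(3*k**2 - k + 3)/(3*k**3 + 2*k**2 + 18*k + 1))·t_k = (3*k**2 - k + 3)*factorial(k + 1)/3**k.
s_(k+1) − s_k = (3*k**3 + 2*k**2 + 18*k + 1)*factorial(k + 1)/(3*3**k) = t_k.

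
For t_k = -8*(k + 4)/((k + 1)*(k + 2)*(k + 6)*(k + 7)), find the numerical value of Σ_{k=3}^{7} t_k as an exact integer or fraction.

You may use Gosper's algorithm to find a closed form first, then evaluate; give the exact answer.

Σ = -5/63

Ratio r(k) = (k + 1)*(k + 5)*(k + 6)/((k + 3)*(k + 4)*(k + 8)).
Factor: A=k + 1; B=k + 8; C=k**4 + 16*k**3 + 95*k**2 + 248*k + 240.
Need (k + 1)·f(k+1) − (k + 7)·f(k) = k**4 + 16*k**3 + 95*k**2 + 248*k + 240.
From deg A=1, deg B=1, deg C=4: d=6.
Coefficient equations give f(k) = k*(k + 2)*(k + 3)*(k + 4)*(k + 5)*(k + 7)/12.
Get s_k = R·t_k = 2*k*(-k - 7)/(3*(k**2 + 7*k + 6)) with R(k) = B(k−1)f(k)/C(k) = k*(k + 2)*(k + 7)**2/(12*(k + 4)).
Check: Δs_k = 8*(-k - 4)/(k**4 + 16*k**3 + 83*k**2 + 152*k + 84). ✓
Σ_(k=3)^(7) t_k = s_(8) − s_(3) = -40/63 − (-5/9) = -5/63.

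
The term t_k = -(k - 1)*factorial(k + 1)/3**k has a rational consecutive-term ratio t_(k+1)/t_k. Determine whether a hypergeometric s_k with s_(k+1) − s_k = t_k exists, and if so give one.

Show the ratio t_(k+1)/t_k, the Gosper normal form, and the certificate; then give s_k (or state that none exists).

s_k = -3**(1 - k)*factorial(k + 1)

Ratio r(k) = k*(k + 2)/(3*(k - 1)).
Normal form (A,B,C) = (k/3 + 2/3, 1, k - 1).
Key eq: (k/3 + 2/3)·f(k+1) = (1)·f(k) + (k - 1).
d = 0 from the (1,0,1) case.
Match coefficients ⇒ f(k) = 3.
Then R = B(k−1)f/C = 3/(k - 1), so s_k = R(k)·t_k = -3**(1 - k)*factorial(k + 1).
s_(k+1) − s_k = -(k - 1)*factorial(k + 1)/3**k = t_k.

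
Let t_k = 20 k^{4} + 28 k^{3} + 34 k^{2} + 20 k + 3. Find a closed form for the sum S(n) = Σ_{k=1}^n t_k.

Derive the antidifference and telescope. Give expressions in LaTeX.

Ratio r(k) = (20*k**4 + 108*k**3 + 238*k**2 + 252*k + 105)/(20*k**4 + 28*k**3 + 34*k**2 + 20*k + 3).
Factor: A=1; B=1; C=k**4 + 7*k**3/5 + 17*k**2/10 + k + 3/20.
f must satisfy (1)·f(k+1) − (1)·f(k) = k**4 + 7*k**3/5 + 17*k**2/10 + k + 3/20.
deg f ≤ 5 (via 0,0,4).
Solve for f: f(k) = k*(4*k**4 - 3*k**3 + 4*k**2 - 2)/20 (degree 5 ≤ 5).
Certificate R = B(k−1)f/C = k*(4*k**4 - 3*k**3 + 4*k**2 - 2)/(20*k**4 + 28*k**3 + 34*k**2 + 20*k + 3) gives s_k = k*(4*k**4 - 3*k**3 + 4*k**2 - 2).
Δs = 20*k**4 + 28*k**3 + 34*k**2 + 20*k + 3, as required.
s_(n+1) = 4*n**5 + 17*n**4 + 32*n**3 + 34*n**2 + 18*n + 3 and s_(1) = 3, so S(n) = n*(4*n**4 + 17*n**3 + 32*n**2 + 34*n + 18).

S(n) = n \left(4 n^{4} + 17 n^{3} + 32 n^{2} + 34 n + 18\right)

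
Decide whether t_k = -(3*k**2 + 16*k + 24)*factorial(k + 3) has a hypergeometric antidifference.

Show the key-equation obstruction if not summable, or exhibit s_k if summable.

Step 1: r(k) = (k + 4)*(16*k + 3*(k + 1)**2 + 40)/(3*k**2 + 16*k + 24).
Take A(k)=k + 4, B(k)=1, C(k)=k**2 + 16*k/3 + 8.
f must satisfy (k + 4)·f(k+1) − (1)·f(k) = k**2 + 16*k/3 + 8.
Degrees (1,0,2) ⇒ d ≤ 1.
Solve for f: f(k) = (3*k + 4)/3 (degree 1 ≤ 1).
Then R = B(k−1)f/C = (3*k + 4)/(3*k**2 + 16*k + 24), so s_k = R(k)·t_k = -(3*k + 4)*factorial(k + 3).
Δs = -(3*k**2 + 16*k + 24)*factorial(k + 3), as required.

Yes. s_k = -(3*k + 4)*factorial(k + 3).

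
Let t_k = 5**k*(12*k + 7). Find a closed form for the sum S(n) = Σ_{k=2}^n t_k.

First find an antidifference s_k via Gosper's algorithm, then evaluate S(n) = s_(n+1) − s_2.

Ratio r(k) = 5*(12*k + 19)/(12*k + 7).
Normal form (A,B,C) = (5, 1, k + 7/12).
f must satisfy (5)·f(k+1) − (1)·f(k) = k + 7/12.
Degrees (0,0,1) ⇒ d ≤ 1.
Match coefficients ⇒ f(k) = (3*k - 2)/12.
So s_k = (B(k−1)f/C)·t_k = ((3*k - 2)/(12*k + 7))·t_k = 5**k*(3*k - 2).
Δs = 5**k*(12*k + 7), as required.
s_(n+1) = 5**(n + 1)*(3*n + 1) and s_(2) = 100, so S(n) = 15*5**n*n + 5*5**n - 100.

S(n) = 15*5**n*n + 5*5**n - 100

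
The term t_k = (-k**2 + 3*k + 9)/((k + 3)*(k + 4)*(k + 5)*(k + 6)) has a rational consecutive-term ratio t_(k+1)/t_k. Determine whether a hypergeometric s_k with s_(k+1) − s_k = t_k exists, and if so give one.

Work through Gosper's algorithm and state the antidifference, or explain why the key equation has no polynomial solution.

Compute t_(k+1)/t_k: get (k + 3)*(3*k - (k + 1)**2 + 12)/((k + 7)*(-k**2 + 3*k + 9)).
Factor: A=k + 3; B=k + 7; C=k**2 - 3*k - 9.
Solve (k + 3)·f(k+1) − (k + 6)·f(k) = k**2 - 3*k - 9.
Degrees (1,1,2) ⇒ d ≤ 3.
A polynomial solution: f(k) = -k*(k + 2).
Get s_k = R·t_k = k*(k + 2)/((k + 3)*(k + 4)*(k + 5)) with R(k) = B(k−1)f(k)/C(k) = -k*(k + 2)*(k + 6)/(k**2 - 3*k - 9).
Verify: (-k**2 + 3*k + 9)/(k**4 + 18*k**3 + 119*k**2 + 342*k + 360) matches t_k.

s_k = k*(k + 2)/((k + 3)*(k + 4)*(k + 5))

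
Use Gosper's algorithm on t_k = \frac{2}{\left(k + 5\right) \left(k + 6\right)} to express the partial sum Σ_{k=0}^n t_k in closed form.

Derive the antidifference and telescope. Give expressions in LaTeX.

S(n) = \frac{2 \left(n + 1\right)}{5 \left(n + 6\right)}

r(k) = (k + 5)/(k + 7) after simplifying.
Take A(k)=k + 5, B(k)=k + 7, C(k)=1.
Need (k + 5)·f(k+1) − (k + 6)·f(k) = 1.
From deg A=1, deg B=1, deg C=0: d=1.
A polynomial solution: f(k) = k/5.
Certificate R = B(k−1)f/C = k*(k + 6)/5 gives s_k = 2*k/(5*(k + 5)).
s_(k+1) − s_k = 2/(k**2 + 11*k + 30) = t_k.
Σ_(k=0)^n t_k = s_(n+1) − s_(0) = (2*(n + 1)/(5*(n + 6))) − (0), i.e. 2*(n + 1)/(5*(n + 6)).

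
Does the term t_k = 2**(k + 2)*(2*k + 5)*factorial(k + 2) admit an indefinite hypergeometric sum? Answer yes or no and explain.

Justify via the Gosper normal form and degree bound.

Yes. s_k = 2**(k + 2)*factorial(k + 2).

The ratio is 2*(k + 3)*(2*k + 7)/(2*k + 5).
So A=2*k + 6 and B=1, with C=k + 5/2.
Need (2*k + 6)·f(k+1) − (1)·f(k) = k + 5/2.
Degrees (1,0,1) ⇒ d ≤ 0.
Match coefficients ⇒ f(k) = 1/2.
So s_k = (B(k−1)f/C)·t_k = (1/(2*k + 5))·t_k = 2**(k + 2)*factorial(k + 2).
Verify: 2**(k + 2)*(2*k + 5)*factorial(k + 2) matches t_k.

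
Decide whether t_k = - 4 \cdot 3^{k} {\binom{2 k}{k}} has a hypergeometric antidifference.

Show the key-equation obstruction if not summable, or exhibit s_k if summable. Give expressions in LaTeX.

No — negative degree bound, so no certificate f.

Compute t_(k+1)/t_k: get 6*(2*k + 1)/(k + 1).
Take A(k)=12*k + 6, B(k)=k + 1, C(k)=1.
Solve (12*k + 6)·f(k+1) − (k)·f(k) = 1.
Degrees (1,1,0) ⇒ d ≤ -1.
Negative degree bound (-1): no f exists, t_k not Gosper-summable.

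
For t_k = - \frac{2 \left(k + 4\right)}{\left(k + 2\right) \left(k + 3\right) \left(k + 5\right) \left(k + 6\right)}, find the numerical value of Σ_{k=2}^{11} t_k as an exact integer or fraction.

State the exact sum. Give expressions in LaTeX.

Σ = -15/476

Ratio r(k) = (k + 2)*(k + 5)**2/((k + 4)**2*(k + 7)).
A = k + 2, B = k + 7, C = k**2 + 8*k + 16.
Key eq: (k + 2)·f(k+1) = (k + 6)·f(k) + (k**2 + 8*k + 16).
deg f ≤ 4 (via 1,1,2).
A polynomial solution: f(k) = k*(k + 3)*(k + 4)*(k + 7)/20.
R(k) = B(k−1)·f(k)/C(k) = k*(k + 3)*(k + 6)*(k + 7)/(20*(k + 4)); s_k = R·t_k = k*(-k - 7)/(10*(k**2 + 7*k + 10)).
s_(k+1) − s_k = 2*(-k - 4)/(k**4 + 16*k**3 + 91*k**2 + 216*k + 180) = t_k.
Evaluate s at k=12 and k=2: -57/595 and -9/140; difference -15/476.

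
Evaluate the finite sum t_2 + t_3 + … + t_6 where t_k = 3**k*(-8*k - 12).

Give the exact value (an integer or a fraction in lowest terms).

Step 1: r(k) = 3*(2*k + 5)/(2*k + 3).
Gosper form: A/B · C(k+1)/C(k) with A=3, B=1, C=k + 3/2.
f must satisfy (3)·f(k+1) − (1)·f(k) = k + 3/2.
deg f ≤ 1 (via 0,0,1).
Solving with deg f ≤ 1: f(k) = k/2.
So s_k = (B(k−1)f/C)·t_k = (k/(2*k + 3))·t_k = -4*3**k*k.
Verify: 3**k*(-8*k - 12) matches t_k.
Evaluate s at k=7 and k=2: -61236 and -72; difference -61164.

Σ = -61164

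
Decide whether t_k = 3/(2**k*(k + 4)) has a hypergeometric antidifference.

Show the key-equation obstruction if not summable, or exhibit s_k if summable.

No — negative degree bound, so no certificate f.

t_(k+1)/t_k = (k + 4)/(2*(k + 5)).
A = k/2 + 2, B = k + 5, C = 1.
Set up (k/2 + 2)·f(k+1) − (k + 4)·f(k) − (1) = 0.
d = -1 from the (1,1,0) case.
d = -1 < 0 ⇒ no nonzero polynomial f; not summable.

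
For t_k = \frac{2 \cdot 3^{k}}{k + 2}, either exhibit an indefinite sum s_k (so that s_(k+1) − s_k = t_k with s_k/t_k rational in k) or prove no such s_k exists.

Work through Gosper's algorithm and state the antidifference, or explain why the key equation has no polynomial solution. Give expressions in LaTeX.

none — t_k is not Gosper-summable

The ratio is 3*(k + 2)/(k + 3).
Gosper form: A/B · C(k+1)/C(k) with A=3*k + 6, B=k + 3, C=1.
Key eq: (3*k + 6)·f(k+1) = (k + 2)·f(k) + (1).
deg f ≤ -1 (via 1,1,0).
d = -1 < 0 ⇒ no nonzero polynomial f; not summable.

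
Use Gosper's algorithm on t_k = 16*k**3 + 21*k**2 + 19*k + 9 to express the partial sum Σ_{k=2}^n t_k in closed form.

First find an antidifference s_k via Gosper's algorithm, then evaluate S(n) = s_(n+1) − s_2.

S(n) = 4*n**4 + 15*n**3 + 24*n**2 + 22*n - 65

Step 1: r(k) = (16*k**3 + 69*k**2 + 109*k + 65)/(16*k**3 + 21*k**2 + 19*k + 9).
So A=1 and B=1, with C=k**3 + 21*k**2/16 + 19*k/16 + 9/16.
Set up (1)·f(k+1) − (1)·f(k) − (k**3 + 21*k**2/16 + 19*k/16 + 9/16) = 0.
deg f ≤ 4 (via 0,0,3).
A polynomial solution: f(k) = k*(4*k**3 - k**2 + 3*k + 3)/16.
R(k) = B(k−1)·f(k)/C(k) = k*(4*k**3 - k**2 + 3*k + 3)/(16*k**3 + 21*k**2 + 19*k + 9); s_k = R·t_k = k*(4*k**3 - k**2 + 3*k + 3).
Δs = 16*k**3 + 21*k**2 + 19*k + 9, as required.
Evaluate: s_(n+1) = 4*n**4 + 15*n**3 + 24*n**2 + 22*n + 9; subtract s_(2) = 74 ⇒ S(n) = 4*n**4 + 15*n**3 + 24*n**2 + 22*n - 65.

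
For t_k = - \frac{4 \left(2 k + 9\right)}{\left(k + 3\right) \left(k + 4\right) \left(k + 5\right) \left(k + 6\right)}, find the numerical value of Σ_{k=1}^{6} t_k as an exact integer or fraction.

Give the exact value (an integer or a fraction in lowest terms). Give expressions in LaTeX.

Σ = -2/15

Step 1: r(k) = (k + 3)*(2*k + 11)/((k + 7)*(2*k + 9)).
Factor: A=k + 3; B=k + 7; C=k + 9/2.
Key eq: (k + 3)·f(k+1) = (k + 6)·f(k) + (k + 9/2).
d = 3 from the (1,1,1) case.
Solve for f: f(k) = k*(k + 4)*(k + 8)/30 (degree 3 ≤ 3).
So s_k = (B(k−1)f/C)·t_k = (k*(k + 4)*(k + 6)*(k + 8)/(15*(2*k + 9)))·t_k = 4*k*(-k - 8)/(15*(k**2 + 8*k + 15)).
Δs = 4*(-2*k - 9)/(k**4 + 18*k**3 + 119*k**2 + 342*k + 360), as required.
Sum = s_(7) − s_(1); s_(7) = -7/30, s_(1) = -1/10 ⇒ -2/15.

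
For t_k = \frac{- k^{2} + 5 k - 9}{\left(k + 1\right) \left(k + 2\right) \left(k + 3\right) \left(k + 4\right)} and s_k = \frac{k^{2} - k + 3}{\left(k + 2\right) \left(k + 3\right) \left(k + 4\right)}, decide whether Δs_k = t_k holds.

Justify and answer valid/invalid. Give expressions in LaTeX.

s_(k+1) = (-k + (k + 1)**2 + 2)/((k + 3)*(k + 4)*(k + 5))
s_(k+1) − s_k = (-k**2 + 7*k - 9)/(k**4 + 14*k**3 + 71*k**2 + 154*k + 120)
(s_(k+1) − s_k) − t_k = 6*(k**2 - 3*k + 6)/(k**5 + 15*k**4 + 85*k**3 + 225*k**2 + 274*k + 120)

Invalid: residual \frac{6 \left(k^{2} - 3 k + 6\right)}{k^{5} + 15 k^{4} + 85 k^{3} + 225 k^{2} + 274 k + 120} ≠ 0.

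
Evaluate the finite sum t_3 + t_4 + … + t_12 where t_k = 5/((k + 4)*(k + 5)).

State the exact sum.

Σ = 50/119

Compute t_(k+1)/t_k: get (k + 4)/(k + 6).
Take A(k)=k + 4, B(k)=k + 6, C(k)=1.
Solve (k + 4)·f(k+1) − (k + 5)·f(k) = 1.
deg f ≤ 1 (via 1,1,0).
Solve for f: f(k) = k/4 (degree 1 ≤ 1).
So s_k = (B(k−1)f/C)·t_k = (k*(k + 5)/4)·t_k = 5*k/(4*(k + 4)).
s_(k+1) − s_k = 5/(k**2 + 9*k + 20) = t_k.
Evaluate s at k=13 and k=3: 65/68 and 15/28; difference 50/119.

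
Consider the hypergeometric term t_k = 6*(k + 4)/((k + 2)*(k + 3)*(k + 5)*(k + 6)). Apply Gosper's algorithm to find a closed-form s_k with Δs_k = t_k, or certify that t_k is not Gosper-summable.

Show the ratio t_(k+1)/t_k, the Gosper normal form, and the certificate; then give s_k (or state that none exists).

s_k = 3*k*(k + 7)/(10*(k**2 + 7*k + 10))

t_(k+1)/t_k = (k + 2)*(k + 5)**2/((k + 4)**2*(k + 7)).
A = k + 2, B = k + 7, C = k**2 + 8*k + 16.
f must satisfy (k + 2)·f(k+1) − (k + 6)·f(k) = k**2 + 8*k + 16.
deg f ≤ 4 (via 1,1,2).
Solving with deg f ≤ 4: f(k) = k*(k + 3)*(k + 4)*(k + 7)/20.
Certificate R = B(k−1)f/C = k*(k + 3)*(k + 6)*(k + 7)/(20*(k + 4)) gives s_k = 3*k*(k + 7)/(10*(k**2 + 7*k + 10)).
s_(k+1) − s_k = 6*(k + 4)/(k**4 + 16*k**3 + 91*k**2 + 216*k + 180) = t_k.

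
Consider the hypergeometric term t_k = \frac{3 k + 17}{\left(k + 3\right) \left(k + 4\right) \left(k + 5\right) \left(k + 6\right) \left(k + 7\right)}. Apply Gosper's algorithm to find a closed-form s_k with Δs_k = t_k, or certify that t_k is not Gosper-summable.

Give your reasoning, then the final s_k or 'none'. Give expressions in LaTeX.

s_k = \frac{k \left(k^{2} + 13 k + 54\right)}{72 \left(k^{3} + 13 k^{2} + 54 k + 72\right)}

Compute t_(k+1)/t_k: get (k + 3)*(3*k + 20)/((k + 8)*(3*k + 17)).
Gosper form: A/B · C(k+1)/C(k) with A=k + 3, B=k + 8, C=k + 17/3.
f must satisfy (k + 3)·f(k+1) − (k + 7)·f(k) = k + 17/3.
d = 4 from the (1,1,1) case.
Coefficient equations give f(k) = k*(k + 5)*(k**2 + 13*k + 54)/216.
So s_k = (B(k−1)f/C)·t_k = (k*(k + 5)*(k + 7)*(k**2 + 13*k + 54)/(72*(3*k + 17)))·t_k = k*(k**2 + 13*k + 54)/(72*(k**3 + 13*k**2 + 54*k + 72)).
Verify: (3*k + 17)/(k**5 + 25*k**4 + 245*k**3 + 1175*k**2 + 2754*k + 2520) matches t_k.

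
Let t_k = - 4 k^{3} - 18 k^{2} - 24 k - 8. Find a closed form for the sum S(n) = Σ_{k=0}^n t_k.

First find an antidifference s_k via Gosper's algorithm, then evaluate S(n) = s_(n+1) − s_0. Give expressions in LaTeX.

t_(k+1)/t_k = (2*k**3 + 15*k**2 + 36*k + 27)/(2*k**3 + 9*k**2 + 12*k + 4).
Gosper form: A/B · C(k+1)/C(k) with A=1, B=1, C=k**3 + 9*k**2/2 + 6*k + 2.
Need (1)·f(k+1) − (1)·f(k) = k**3 + 9*k**2/2 + 6*k + 2.
deg f ≤ 4 (via 0,0,3).
A polynomial solution: f(k) = k*(k**3 + 4*k**2 + 4*k - 1)/4.
So s_k = (B(k−1)f/C)·t_k = (k*(k**3 + 4*k**2 + 4*k - 1)/(2*(k + 2)**2*(2*k + 1)))·t_k = k*(-k**3 - 4*k**2 - 4*k + 1).
Verify: -4*k**3 - 18*k**2 - 24*k - 8 matches t_k.
Evaluate: s_(n+1) = -n**4 - 8*n**3 - 22*n**2 - 23*n - 8; subtract s_(0) = 0 ⇒ S(n) = -n**4 - 8*n**3 - 22*n**2 - 23*n - 8.

S(n) = - n^{4} - 8 n^{3} - 22 n^{2} - 23 n - 8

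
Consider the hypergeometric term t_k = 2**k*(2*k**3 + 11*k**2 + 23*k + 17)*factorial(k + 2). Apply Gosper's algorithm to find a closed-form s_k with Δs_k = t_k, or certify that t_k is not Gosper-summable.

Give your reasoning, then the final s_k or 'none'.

r(k) = 2*(2*k**4 + 23*k**3 + 102*k**2 + 206*k + 159)/(2*k**3 + 11*k**2 + 23*k + 17) after simplifying.
Gosper form: A/B · C(k+1)/C(k) with A=2*k + 6, B=1, C=k**3 + 11*k**2/2 + 23*k/2 + 17/2.
Solve (2*k + 6)·f(k+1) − (1)·f(k) = k**3 + 11*k**2/2 + 23*k/2 + 17/2.
From deg A=1, deg B=0, deg C=3: d=2.
A polynomial solution: f(k) = (k**2 + k + 1)/2.
Get s_k = R·t_k = 2**k*(k**2 + k + 1)*factorial(k + 2) with R(k) = B(k−1)f(k)/C(k) = (k**2 + k + 1)/(2*k**3 + 11*k**2 + 23*k + 17).
Δs = 2**k*(2*k**3 + 11*k**2 + 23*k + 17)*factorial(k + 2), as required.

s_k = 2**k*(k**2 + k + 1)*factorial(k + 2)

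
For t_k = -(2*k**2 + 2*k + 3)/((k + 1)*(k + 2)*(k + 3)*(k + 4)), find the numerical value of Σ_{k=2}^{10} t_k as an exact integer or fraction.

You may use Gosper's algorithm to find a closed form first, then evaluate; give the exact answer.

Compute t_(k+1)/t_k: get (k + 1)*(2*k + 2*(k + 1)**2 + 5)/((k + 5)*(2*k**2 + 2*k + 3)).
Normal form (A,B,C) = (k + 1, k + 5, k**2 + k + 3/2).
f must satisfy (k + 1)·f(k+1) − (k + 4)·f(k) = k**2 + k + 3/2.
From deg A=1, deg B=1, deg C=2: d=3.
Solving with deg f ≤ 3: f(k) = k*(k**2 + 2*k + 3)/4.
Then R = B(k−1)f/C = k*(k + 4)*(k**2 + 2*k + 3)/(2*(2*k**2 + 2*k + 3)), so s_k = R(k)·t_k = k*(-k**2 - 2*k - 3)/(2*(k + 1)*(k + 2)*(k + 3)).
Δs = (-2*k**2 - 2*k - 3)/(k**4 + 10*k**3 + 35*k**2 + 50*k + 24), as required.
Telescoping: Σ = s_(11) − s_(2) = -803/2184 − (-11/60) = -671/3640.

Σ = -671/3640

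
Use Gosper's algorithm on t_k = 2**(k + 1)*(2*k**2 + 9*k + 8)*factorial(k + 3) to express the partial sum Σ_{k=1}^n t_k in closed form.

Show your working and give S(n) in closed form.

Compute t_(k+1)/t_k: get 2*(2*k**3 + 21*k**2 + 71*k + 76)/(2*k**2 + 9*k + 8).
A = 2*k + 8, B = 1, C = k**2 + 9*k/2 + 4.
Key eq: (2*k + 8)·f(k+1) = (1)·f(k) + (k**2 + 9*k/2 + 4).
Bound: deg f ≤ 1.
Coefficient equations give f(k) = k/2.
Then R = B(k−1)f/C = k/(2*k**2 + 9*k + 8), so s_k = R(k)·t_k = 2**(k + 1)*k*factorial(k + 3).
Check: Δs_k = 2**(k + 1)*(2*k**2 + 9*k + 8)*factorial(k + 3). ✓
Telescope: S(n) = s_(n+1) − s_(1) = 2**(n + 2)*(n + 1)*factorial(n + 4) − (96) = 4*2**n*n*factorial(n + 4) + 4*2**n*factorial(n + 4) - 96.

S(n) = 4*2**n*n*factorial(n + 4) + 4*2**n*factorial(n + 4) - 96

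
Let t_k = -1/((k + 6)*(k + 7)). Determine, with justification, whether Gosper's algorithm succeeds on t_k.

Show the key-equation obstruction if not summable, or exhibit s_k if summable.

r(k) = (k + 6)/(k + 8) after simplifying.
Gosper form: A/B · C(k+1)/C(k) with A=k + 6, B=k + 8, C=1.
Solve (k + 6)·f(k+1) − (k + 7)·f(k) = 1.
d = 1 from the (1,1,0) case.
Solve for f: f(k) = k/6 (degree 1 ≤ 1).
R(k) = B(k−1)·f(k)/C(k) = k*(k + 7)/6; s_k = R·t_k = -k/(6*k + 36).
Verify: -1/(k**2 + 13*k + 42) matches t_k.

Yes. s_k = -k/(6*k + 36).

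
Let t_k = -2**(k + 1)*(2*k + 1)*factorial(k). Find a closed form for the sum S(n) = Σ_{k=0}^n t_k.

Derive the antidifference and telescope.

Compute t_(k+1)/t_k: get 2*(k + 1)*(2*k + 3)/(2*k + 1).
Take A(k)=2*k + 2, B(k)=1, C(k)=k + 1/2.
f must satisfy (2*k + 2)·f(k+1) − (1)·f(k) = k + 1/2.
From deg A=1, deg B=0, deg C=1: d=0.
A polynomial solution: f(k) = 1/2.
R(k) = B(k−1)·f(k)/C(k) = 1/(2*k + 1); s_k = R·t_k = -2**(k + 1)*factorial(k).
Verify: -2**(k + 1)*(2*k + 1)*factorial(k) matches t_k.
Σ_(k=0)^n t_k = s_(n+1) − s_(0) = (-2**(n + 2)*factorial(n + 1)) − (-2), i.e. -4*2**n*factorial(n + 1) + 2.

S(n) = -4*2**n*factorial(n + 1) + 2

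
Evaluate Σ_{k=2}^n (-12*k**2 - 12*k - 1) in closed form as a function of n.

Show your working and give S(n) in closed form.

Compute t_(k+1)/t_k: get (12*k**2 + 36*k + 25)/(12*k**2 + 12*k + 1).
Take A(k)=1, B(k)=1, C(k)=k**2 + k + 1/12.
Solve (1)·f(k+1) − (1)·f(k) = k**2 + k + 1/12.
From deg A=0, deg B=0, deg C=2: d=3.
Match coefficients ⇒ f(k) = k*(4*k**2 - 3)/12.
Certificate R = B(k−1)f/C = k*(4*k**2 - 3)/(12*k**2 + 12*k + 1) gives s_k = k*(3 - 4*k**2).
Δs = -12*k**2 - 12*k - 1, as required.
Telescope: S(n) = s_(n+1) − s_(2) = -4*n**3 - 12*n**2 - 9*n - 1 − (-26) = -4*n**3 - 12*n**2 - 9*n + 25.

S(n) = -4*n**3 - 12*n**2 - 9*n + 25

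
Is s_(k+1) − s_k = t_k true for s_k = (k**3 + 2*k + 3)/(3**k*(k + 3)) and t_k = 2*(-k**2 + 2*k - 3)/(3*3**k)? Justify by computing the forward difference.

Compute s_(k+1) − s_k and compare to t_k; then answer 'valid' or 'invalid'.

Invalid: residual 2*(2*k**3 + 5*k**2 - 9*k + 27)/(3*3**k*(k**2 + 7*k + 12)) ≠ 0.

s_(k+1) = (2*k + (k + 1)**3 + 5)/(3*3**k*(k + 4))
s_(k+1) − s_k = 2*(-k**4 - 3*k**3 + 4*k**2 - 6*k - 9)/(3*3**k*(k**2 + 7*k + 12))
(s_(k+1) − s_k) − t_k = 2*(2*k**3 + 5*k**2 - 9*k + 27)/(3*3**k*(k**2 + 7*k + 12))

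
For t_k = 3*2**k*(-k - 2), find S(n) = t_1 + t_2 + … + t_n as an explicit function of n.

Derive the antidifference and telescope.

t_(k+1)/t_k = 2*(k + 3)/(k + 2).
Normal form (A,B,C) = (2, 1, k + 2).
f must satisfy (2)·f(k+1) − (1)·f(k) = k + 2.
Degrees (0,0,1) ⇒ d ≤ 1.
A polynomial solution: f(k) = k.
So s_k = (B(k−1)f/C)·t_k = (k/(k + 2))·t_k = -3*2**k*k.
Check: Δs_k = 3*2**k*(-k - 2). ✓
Telescope: S(n) = s_(n+1) − s_(1) = 6*2**n*(-n - 1) − (-6) = -6*2**n*n - 6*2**n + 6.

S(n) = -6*2**n*n - 6*2**n + 6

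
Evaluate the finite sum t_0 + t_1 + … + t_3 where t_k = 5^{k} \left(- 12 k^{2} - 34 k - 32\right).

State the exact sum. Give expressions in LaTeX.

Σ = -34372

r(k) = 5*(6*k**2 + 29*k + 39)/(6*k**2 + 17*k + 16) after simplifying.
Gosper form: A/B · C(k+1)/C(k) with A=5, B=1, C=k**2 + 17*k/6 + 8/3.
Key eq: (5)·f(k+1) = (1)·f(k) + (k**2 + 17*k/6 + 8/3).
Degrees (0,0,2) ⇒ d ≤ 2.
Solving with deg f ≤ 2: f(k) = (3*k**2 + k + 3)/12.
R(k) = B(k−1)·f(k)/C(k) = (3*k**2 + k + 3)/(2*(6*k**2 + 17*k + 16)); s_k = R·t_k = 5**k*(-3*k**2 - k - 3).
Δs = 5**k*(-12*k**2 - 34*k - 32), as required.
Telescoping: Σ = s_(4) − s_(0) = -34375 − (-3) = -34372.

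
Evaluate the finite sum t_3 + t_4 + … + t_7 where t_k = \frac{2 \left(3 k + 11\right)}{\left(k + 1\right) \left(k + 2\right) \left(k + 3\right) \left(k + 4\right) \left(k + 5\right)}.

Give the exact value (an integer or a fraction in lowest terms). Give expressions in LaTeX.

Σ = 47/3780

Ratio r(k) = (k + 1)*(3*k + 14)/((k + 6)*(3*k + 11)).
A = k + 1, B = k + 6, C = k + 11/3.
Need (k + 1)·f(k+1) − (k + 5)·f(k) = k + 11/3.
Degrees (1,1,1) ⇒ d ≤ 4.
A polynomial solution: f(k) = k*(k + 3)*(k**2 + 7*k + 14)/24.
Get s_k = R·t_k = k*(k**2 + 7*k + 14)/(4*(k**3 + 7*k**2 + 14*k + 8)) with R(k) = B(k−1)f(k)/C(k) = k*(k + 3)*(k + 5)*(k**2 + 7*k + 14)/(8*(3*k + 11)).
s_(k+1) − s_k = 2*(3*k + 11)/(k**5 + 15*k**4 + 85*k**3 + 225*k**2 + 274*k + 120) = t_k.
Sum = s_(8) − s_(3); s_(8) = 67/270, s_(3) = 33/140 ⇒ 47/3780.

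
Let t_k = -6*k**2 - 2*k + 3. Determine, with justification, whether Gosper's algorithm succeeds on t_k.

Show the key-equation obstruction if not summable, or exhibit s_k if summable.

r(k) = (6*k**2 + 14*k + 5)/(6*k**2 + 2*k - 3) after simplifying.
So A=1 and B=1, with C=k**2 + k/3 - 1/2.
Set up (1)·f(k+1) − (1)·f(k) − (k**2 + k/3 - 1/2) = 0.
From deg A=0, deg B=0, deg C=2: d=3.
A polynomial solution: f(k) = k*(2*k**2 - 2*k - 3)/6.
Get s_k = R·t_k = k*(-2*k**2 + 2*k + 3) with R(k) = B(k−1)f(k)/C(k) = k*(2*k**2 - 2*k - 3)/(6*k**2 + 2*k - 3).
Check: Δs_k = -6*k**2 - 2*k + 3. ✓

Yes. s_k = k*(-2*k**2 + 2*k + 3).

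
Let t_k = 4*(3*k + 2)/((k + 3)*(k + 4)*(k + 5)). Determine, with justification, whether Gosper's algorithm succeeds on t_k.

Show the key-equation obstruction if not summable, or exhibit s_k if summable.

Yes. s_k = k*(11*k + 5)/(6*(k + 3)*(k + 4)).

Step 1: r(k) = (k + 3)*(3*k + 5)/((k + 6)*(3*k + 2)).
Gosper form: A/B · C(k+1)/C(k) with A=k + 3, B=k + 6, C=k + 2/3.
Key eq: (k + 3)·f(k+1) = (k + 5)·f(k) + (k + 2/3).
d = 2 from the (1,1,1) case.
A polynomial solution: f(k) = k*(11*k + 5)/72.
Get s_k = R·t_k = k*(11*k + 5)/(6*(k + 3)*(k + 4)) with R(k) = B(k−1)f(k)/C(k) = k*(k + 5)*(11*k + 5)/(24*(3*k + 2)).
Check: Δs_k = 4*(3*k + 2)/(k**3 + 12*k**2 + 47*k + 60). ✓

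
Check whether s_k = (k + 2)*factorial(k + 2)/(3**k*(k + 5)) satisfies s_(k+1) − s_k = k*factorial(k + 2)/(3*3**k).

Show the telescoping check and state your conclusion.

s_(k+1) = (k + 3)*factorial(k + 3)/(3*3**k*(k + 6))
s_(k+1) − s_k = (k**3 + 8*k**2 + 15*k + 9)*factorial(k + 2)/(3*3**k*(k + 5)*(k + 6))
(s_(k+1) − s_k) − t_k = -(k**2 + 5*k - 3)*factorial(k + 2)/(3**k*(k + 5)*(k + 6))

Invalid: residual -(k**2 + 5*k - 3)*factorial(k + 2)/(3**k*(k + 5)*(k + 6)) ≠ 0.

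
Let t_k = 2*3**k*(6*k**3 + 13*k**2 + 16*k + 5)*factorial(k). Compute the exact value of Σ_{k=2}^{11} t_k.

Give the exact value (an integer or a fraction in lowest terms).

Σ = 141026843475302148

Step 1: r(k) = 3*(6*k**4 + 37*k**3 + 91*k**2 + 100*k + 40)/(6*k**3 + 13*k**2 + 16*k + 5).
Normal form (A,B,C) = (3*k + 3, 1, k**3 + 13*k**2/6 + 8*k/3 + 5/6).
Solve (3*k + 3)·f(k+1) − (1)·f(k) = k**3 + 13*k**2/6 + 8*k/3 + 5/6.
Bound: deg f ≤ 2.
Coefficient equations give f(k) = (2*k**2 - k + 1)/6.
So s_k = (B(k−1)f/C)·t_k = ((2*k**2 - k + 1)/(6*k**3 + 13*k**2 + 16*k + 5))·t_k = 2*3**k*(2*k**2 - k + 1)*factorial(k).
Verify: 2*3**k*(6*k**3 + 13*k**2 + 16*k + 5)*factorial(k) matches t_k.
Telescoping: Σ = s_(12) − s_(2) = 141026843475302400 − (252) = 141026843475302148.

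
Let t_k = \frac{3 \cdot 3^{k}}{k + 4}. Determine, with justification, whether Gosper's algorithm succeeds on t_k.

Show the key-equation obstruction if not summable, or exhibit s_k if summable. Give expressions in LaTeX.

Step 1: r(k) = 3*(k + 4)/(k + 5).
Take A(k)=3*k + 12, B(k)=k + 5, C(k)=1.
Set up (3*k + 12)·f(k+1) − (k + 4)·f(k) − (1) = 0.
Bound: deg f ≤ -1.
Bound -1 < 0, so the key equation has no polynomial solution.

No; the degree bound rules out any f.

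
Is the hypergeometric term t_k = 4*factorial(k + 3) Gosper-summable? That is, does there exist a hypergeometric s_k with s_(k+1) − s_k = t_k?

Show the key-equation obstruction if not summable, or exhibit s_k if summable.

No. Not Gosper-summable.

r(k) = k + 4 after simplifying.
Gosper form: A/B · C(k+1)/C(k) with A=k + 4, B=1, C=1.
Solve (k + 4)·f(k+1) − (1)·f(k) = 1.
d = -1 from the (1,0,0) case.
Negative degree bound (-1): no f exists, t_k not Gosper-summable.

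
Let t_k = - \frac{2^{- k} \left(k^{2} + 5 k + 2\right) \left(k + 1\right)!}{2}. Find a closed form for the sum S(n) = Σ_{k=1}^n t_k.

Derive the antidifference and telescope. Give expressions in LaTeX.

S(n) = \frac{2^{- n} \left(10 \cdot 2^{n} - n^{3} n! - 8 n^{2} n! - 17 n n! - 10 n!\right)}{2}

Ratio r(k) = (k + 2)*(5*k + (k + 1)**2 + 7)/(2*(k**2 + 5*k + 2)).
Take A(k)=k/2 + 1, B(k)=1, C(k)=k**2 + 5*k + 2.
Set up (k/2 + 1)·f(k+1) − (1)·f(k) − (k**2 + 5*k + 2) = 0.
Bound: deg f ≤ 1.
A polynomial solution: f(k) = 2*(k + 4).
R(k) = B(k−1)·f(k)/C(k) = 2*(k + 4)/(k**2 + 5*k + 2); s_k = R·t_k = -(k + 4)*factorial(k + 1)/2**k.
Check: Δs_k = -(k**2 + 5*k + 2)*factorial(k + 1)/(2*2**k). ✓
s_(n+1) = -2**(-n - 1)*(n + 5)*factorial(n + 2) and s_(1) = -5, so S(n) = (10*2**n - n**3*factorial(n) - 8*n**2*factorial(n) - 17*n*factorial(n) - 10*factorial(n))/(2*2**n).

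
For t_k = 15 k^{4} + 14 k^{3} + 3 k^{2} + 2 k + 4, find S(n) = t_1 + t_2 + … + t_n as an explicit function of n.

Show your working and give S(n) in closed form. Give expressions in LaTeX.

Ratio r(k) = (15*k**4 + 74*k**3 + 135*k**2 + 110*k + 38)/(15*k**4 + 14*k**3 + 3*k**2 + 2*k + 4).
Factor: A=1; B=1; C=k**4 + 14*k**3/15 + k**2/5 + 2*k/15 + 4/15.
Set up (1)·f(k+1) − (1)·f(k) − (k**4 + 14*k**3/15 + k**2/5 + 2*k/15 + 4/15) = 0.
deg f ≤ 5 (via 0,0,4).
Coefficient equations give f(k) = k*(3*k**4 - 4*k**3 - k**2 + 3*k + 3)/15.
R(k) = B(k−1)·f(k)/C(k) = k*(3*k**4 - 4*k**3 - k**2 + 3*k + 3)/(15*k**4 + 14*k**3 + 3*k**2 + 2*k + 4); s_k = R·t_k = k*(3*k**4 - 4*k**3 - k**2 + 3*k + 3).
s_(k+1) − s_k = 15*k**4 + 14*k**3 + 3*k**2 + 2*k + 4 = t_k.
Σ_(k=1)^n t_k = s_(n+1) − s_(1) = (3*n**5 + 11*n**4 + 13*n**3 + 6*n**2 + 5*n + 4) − (4), i.e. n*(3*n**4 + 11*n**3 + 13*n**2 + 6*n + 5).

S(n) = n \left(3 n^{4} + 11 n^{3} + 13 n^{2} + 6 n + 5\right)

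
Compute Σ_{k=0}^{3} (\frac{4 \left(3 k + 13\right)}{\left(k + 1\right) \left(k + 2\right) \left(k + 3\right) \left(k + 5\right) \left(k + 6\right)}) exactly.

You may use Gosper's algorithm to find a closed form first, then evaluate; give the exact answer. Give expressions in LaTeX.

Σ = 52/135

Compute t_(k+1)/t_k: get (k + 1)*(k + 5)*(3*k + 16)/((k + 4)*(k + 7)*(3*k + 13)).
Normal form (A,B,C) = (k + 1, k + 7, k**2 + 25*k/3 + 52/3).
Need (k + 1)·f(k+1) − (k + 6)·f(k) = k**2 + 25*k/3 + 52/3.
Degrees (1,1,2) ⇒ d ≤ 5.
Solve for f: f(k) = k*(k + 3)*(k + 4)*(k**2 + 8*k + 17)/30 (degree 5 ≤ 5).
Get s_k = R·t_k = 2*k*(k**2 + 8*k + 17)/(5*(k**3 + 8*k**2 + 17*k + 10)) with R(k) = B(k−1)f(k)/C(k) = k*(k + 3)*(k + 6)*(k**2 + 8*k + 17)/(10*(3*k + 13)).
Δs = 4*(3*k + 13)/(k**5 + 17*k**4 + 107*k**3 + 307*k**2 + 396*k + 180), as required.
Evaluate s at k=4 and k=0: 52/135 and 0; difference 52/135.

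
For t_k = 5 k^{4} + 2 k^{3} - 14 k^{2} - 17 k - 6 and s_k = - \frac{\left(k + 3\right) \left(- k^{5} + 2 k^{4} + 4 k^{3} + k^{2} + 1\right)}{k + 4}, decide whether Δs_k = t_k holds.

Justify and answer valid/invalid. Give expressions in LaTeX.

Invalid: residual \frac{- 4 k^{5} - 24 k^{4} + 2 k^{3} + 72 k^{2} + 74 k + 23}{k^{2} + 9 k + 20} ≠ 0.

s_(k+1) = (k**6 + 7*k**5 + 10*k**4 - 23*k**3 - 77*k**2 - 75*k - 28)/(k + 5)
s_(k+1) − s_k = (5*k**6 + 43*k**5 + 80*k**4 - 101*k**3 - 367*k**2 - 320*k - 97)/(k**2 + 9*k + 20)
(s_(k+1) − s_k) − t_k = (-4*k**5 - 24*k**4 + 2*k**3 + 72*k**2 + 74*k + 23)/(k**2 + 9*k + 20)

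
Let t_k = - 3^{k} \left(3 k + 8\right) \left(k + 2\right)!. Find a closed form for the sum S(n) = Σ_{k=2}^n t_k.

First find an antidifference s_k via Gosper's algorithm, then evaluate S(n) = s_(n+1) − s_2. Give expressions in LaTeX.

Ratio r(k) = 3*(k + 3)*(3*k + 11)/(3*k + 8).
Gosper form: A/B · C(k+1)/C(k) with A=3*k + 9, B=1, C=k + 8/3.
Need (3*k + 9)·f(k+1) − (1)·f(k) = k + 8/3.
deg f ≤ 0 (via 1,0,1).
Match coefficients ⇒ f(k) = 1/3.
So s_k = (B(k−1)f/C)·t_k = (1/(3*k + 8))·t_k = -3**k*factorial(k + 2).
Check: Δs_k = -3**k*(3*k + 8)*factorial(k + 2). ✓
Σ_(k=2)^n t_k = s_(n+1) − s_(2) = (-3**(n + 1)*factorial(n + 3)) − (-216), i.e. -3*3**n*factorial(n + 3) + 216.

S(n) = - 3 \cdot 3^{n} \left(n + 3\right)! + 216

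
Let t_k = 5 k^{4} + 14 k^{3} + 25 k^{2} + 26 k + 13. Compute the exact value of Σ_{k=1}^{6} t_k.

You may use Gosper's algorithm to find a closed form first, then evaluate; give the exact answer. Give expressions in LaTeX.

r(k) = (5*k**4 + 34*k**3 + 97*k**2 + 138*k + 83)/(5*k**4 + 14*k**3 + 25*k**2 + 26*k + 13) after simplifying.
A = 1, B = 1, C = k**4 + 14*k**3/5 + 5*k**2 + 26*k/5 + 13/5.
Solve (1)·f(k+1) − (1)·f(k) = k**4 + 14*k**3/5 + 5*k**2 + 26*k/5 + 13/5.
d = 5 from the (0,0,4) case.
A polynomial solution: f(k) = k*(k**4 + k**3 + 3*k**2 + 4*k + 4)/5.
R(k) = B(k−1)·f(k)/C(k) = k*(k**4 + k**3 + 3*k**2 + 4*k + 4)/(5*k**4 + 14*k**3 + 25*k**2 + 26*k + 13); s_k = R·t_k = k*(k**4 + k**3 + 3*k**2 + 4*k + 4).
Δs = 5*k**4 + 14*k**3 + 25*k**2 + 26*k + 13, as required.
Σ_(k=1)^(6) t_k = s_(7) − s_(1) = 20461 − (13) = 20448.

Σ = 20448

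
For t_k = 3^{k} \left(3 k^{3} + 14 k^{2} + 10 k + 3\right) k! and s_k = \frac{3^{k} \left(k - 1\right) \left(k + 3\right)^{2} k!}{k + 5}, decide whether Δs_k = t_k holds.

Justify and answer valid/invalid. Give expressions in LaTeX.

Invalid: residual - \frac{2 \cdot 3^{k} \left(3 k^{4} + 29 k^{3} + 79 k^{2} + 51 k + 18\right) k!}{\left(k + 5\right) \left(k + 6\right)} ≠ 0.

s_(k+1) = 3**(k + 1)*k*(k + 4)**2*factorial(k + 1)/(k + 6)
s_(k+1) − s_k = 3**k*(3*k**5 + 41*k**4 + 196*k**3 + 375*k**2 + 231*k + 54)*factorial(k)/((k + 5)*(k + 6))
(s_(k+1) − s_k) − t_k = -2*3**k*(3*k**4 + 29*k**3 + 79*k**2 + 51*k + 18)*factorial(k)/((k + 5)*(k + 6))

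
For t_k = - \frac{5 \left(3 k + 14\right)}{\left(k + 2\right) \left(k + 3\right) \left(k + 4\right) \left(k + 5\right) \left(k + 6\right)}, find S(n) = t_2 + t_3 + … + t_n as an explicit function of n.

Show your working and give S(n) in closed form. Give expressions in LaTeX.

Compute t_(k+1)/t_k: get (k + 2)*(3*k + 17)/((k + 7)*(3*k + 14)).
Take A(k)=k + 2, B(k)=k + 7, C(k)=k + 14/3.
Set up (k + 2)·f(k+1) − (k + 6)·f(k) − (k + 14/3) = 0.
From deg A=1, deg B=1, deg C=1: d=4.
Match coefficients ⇒ f(k) = k*(k + 4)*(k**2 + 10*k + 31)/90.
Certificate R = B(k−1)f/C = k*(k + 4)*(k + 6)*(k**2 + 10*k + 31)/(30*(3*k + 14)) gives s_k = k*(-k**2 - 10*k - 31)/(6*(k**3 + 10*k**2 + 31*k + 30)).
Δs = 5*(-3*k - 14)/(k**5 + 20*k**4 + 155*k**3 + 580*k**2 + 1044*k + 720), as required.
Evaluate: s_(n+1) = (-n**3 - 13*n**2 - 54*n - 42)/(6*(n**3 + 13*n**2 + 54*n + 72)); subtract s_(2) = -11/84 ⇒ S(n) = (-n**3 - 13*n**2 - 54*n + 68)/(28*(n**3 + 13*n**2 + 54*n + 72)).

S(n) = \frac{- n^{3} - 13 n^{2} - 54 n + 68}{28 \left(n^{3} + 13 n^{2} + 54 n + 72\right)}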